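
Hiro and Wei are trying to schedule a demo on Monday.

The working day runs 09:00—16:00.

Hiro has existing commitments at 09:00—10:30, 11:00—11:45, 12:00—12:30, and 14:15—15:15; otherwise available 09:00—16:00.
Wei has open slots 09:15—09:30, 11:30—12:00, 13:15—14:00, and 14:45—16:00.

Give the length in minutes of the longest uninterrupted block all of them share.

Hiro free within 09:00–16:00: 10:30–11:00, 11:45–12:00, 12:30–14:15, 15:15–16:00.
Hiro ∩ Wei: 11:45–12:00, 13:15–14:00, 15:15–16:00.
Common window lengths: 15, 45, 45 min; longest is 45.

45 minutes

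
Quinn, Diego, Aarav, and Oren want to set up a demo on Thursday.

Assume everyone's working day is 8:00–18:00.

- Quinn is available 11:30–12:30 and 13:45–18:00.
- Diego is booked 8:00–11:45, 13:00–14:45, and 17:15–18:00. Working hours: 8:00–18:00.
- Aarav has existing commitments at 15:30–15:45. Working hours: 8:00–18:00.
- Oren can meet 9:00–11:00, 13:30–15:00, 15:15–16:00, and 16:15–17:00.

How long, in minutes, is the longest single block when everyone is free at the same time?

Diego free within 08:00–18:00: 11:45–13:00, 14:45–17:15.
Aarav free within 08:00–18:00: 08:00–15:30, 15:45–18:00.
Quinn ∩ Diego: 11:45–12:30, 14:45–17:15.
Quinn ∩ Diego ∩ Aarav: 11:45–12:30, 14:45–15:30, 15:45–17:15.
Quinn ∩ Diego ∩ Aarav ∩ Oren: 14:45–15:00, 15:15–15:30, 15:45–16:00, 16:15–17:00.
Common window lengths: 15, 15, 15, 45 min; longest is 45.

45 minutes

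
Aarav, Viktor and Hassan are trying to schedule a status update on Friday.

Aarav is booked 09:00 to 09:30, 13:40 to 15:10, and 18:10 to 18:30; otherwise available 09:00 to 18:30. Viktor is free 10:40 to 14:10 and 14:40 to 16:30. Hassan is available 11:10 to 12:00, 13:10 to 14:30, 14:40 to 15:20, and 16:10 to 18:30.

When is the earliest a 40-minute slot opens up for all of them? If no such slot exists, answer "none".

11:10

Aarav free within 09:00–18:30: 09:30–13:40, 15:10–18:10.
Aarav ∩ Viktor: 10:40–13:40, 15:10–16:30.
Aarav ∩ Viktor ∩ Hassan: 11:10–12:00, 13:10–13:40, 15:10–15:20, 16:10–16:30.
Windows ≥ 40 min: 11:10–12:00.
Earliest such window starts at 11:10.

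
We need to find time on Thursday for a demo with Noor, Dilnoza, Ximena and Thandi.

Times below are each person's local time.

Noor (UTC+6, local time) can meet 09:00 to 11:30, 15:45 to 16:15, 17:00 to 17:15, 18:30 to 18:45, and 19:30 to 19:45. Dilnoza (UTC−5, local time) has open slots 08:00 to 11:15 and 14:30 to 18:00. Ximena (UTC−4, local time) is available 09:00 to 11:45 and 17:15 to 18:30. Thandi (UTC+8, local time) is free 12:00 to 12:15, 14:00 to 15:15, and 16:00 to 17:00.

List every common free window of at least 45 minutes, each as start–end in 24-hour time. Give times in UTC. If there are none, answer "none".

none

Noor → UTC: 03:00–05:30, 09:45–10:15, 11:00–11:15, 12:30–12:45, 13:30–13:45.
Dilnoza → UTC: 13:00–16:15, 19:30–23:00.
Ximena → UTC: 13:00–15:45, 21:15–22:30.
Thandi → UTC: 04:00–04:15, 06:00–07:15, 08:00–09:00.
Noor ∩ Dilnoza: 13:30–13:45.
Noor ∩ Dilnoza ∩ Ximena: 13:30–13:45.
Noor ∩ Dilnoza ∩ Ximena ∩ Thandi: (none).
Windows ≥ 45 min: (none).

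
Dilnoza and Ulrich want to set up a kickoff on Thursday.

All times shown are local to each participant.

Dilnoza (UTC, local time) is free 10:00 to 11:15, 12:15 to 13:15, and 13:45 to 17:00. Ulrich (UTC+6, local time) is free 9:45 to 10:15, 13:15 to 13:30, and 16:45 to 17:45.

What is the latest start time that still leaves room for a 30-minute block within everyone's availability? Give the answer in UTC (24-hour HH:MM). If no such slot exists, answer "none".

Dilnoza → UTC: 10:00–11:15, 12:15–13:15, 13:45–17:00.
Ulrich → UTC: 03:45–04:15, 07:15–07:30, 10:45–11:45.
Dilnoza ∩ Ulrich: 10:45–11:15.
Windows ≥ 30 min: 10:45–11:15.
Latest start in the last window 10:45–11:15 is 11:15 − 30 min = 10:45.

10:45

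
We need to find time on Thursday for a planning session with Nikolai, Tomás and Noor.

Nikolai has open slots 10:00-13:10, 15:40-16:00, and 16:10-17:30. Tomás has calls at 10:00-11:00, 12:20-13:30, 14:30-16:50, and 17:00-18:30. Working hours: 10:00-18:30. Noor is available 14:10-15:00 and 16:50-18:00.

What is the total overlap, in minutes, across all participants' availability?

10 minutes

Tomás free within 10:00–18:30: 11:00–12:20, 13:30–14:30, 16:50–17:00.
Nikolai ∩ Tomás: 11:00–12:20, 16:50–17:00.
Nikolai ∩ Tomás ∩ Noor: 16:50–17:00.
Total common minutes: 10.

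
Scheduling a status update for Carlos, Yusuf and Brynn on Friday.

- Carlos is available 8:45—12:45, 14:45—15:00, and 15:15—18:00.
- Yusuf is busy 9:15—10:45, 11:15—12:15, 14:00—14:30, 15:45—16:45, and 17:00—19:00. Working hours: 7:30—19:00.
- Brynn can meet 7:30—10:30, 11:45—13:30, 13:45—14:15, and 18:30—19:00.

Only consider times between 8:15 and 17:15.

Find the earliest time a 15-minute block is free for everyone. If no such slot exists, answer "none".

Yusuf free within 07:30–19:00: 07:30–09:15, 10:45–11:15, 12:15–14:00, 14:30–15:45, 16:45–17:00.
Carlos ∩ Yusuf: 08:45–09:15, 10:45–11:15, 12:15–12:45, 14:45–15:00, 15:15–15:45, 16:45–17:00.
Carlos ∩ Yusuf ∩ Brynn: 08:45–09:15, 12:15–12:45.
Restricted to 08:15–17:15: 08:45–09:15, 12:15–12:45.
Windows ≥ 15 min: 08:45–09:15, 12:15–12:45.
Earliest such window starts at 08:45.

08:45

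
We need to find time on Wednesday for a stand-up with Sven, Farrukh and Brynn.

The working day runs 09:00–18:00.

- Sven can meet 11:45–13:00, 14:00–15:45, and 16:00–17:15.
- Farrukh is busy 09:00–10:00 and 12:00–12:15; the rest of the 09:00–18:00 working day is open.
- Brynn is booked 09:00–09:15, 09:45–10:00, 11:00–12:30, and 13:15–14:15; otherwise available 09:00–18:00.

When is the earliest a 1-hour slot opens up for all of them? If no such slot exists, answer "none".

Farrukh free within 09:00–18:00: 10:00–12:00, 12:15–18:00.
Brynn free within 09:00–18:00: 09:15–09:45, 10:00–11:00, 12:30–13:15, 14:15–18:00.
Sven ∩ Farrukh: 11:45–12:00, 12:15–13:00, 14:00–15:45, 16:00–17:15.
Sven ∩ Farrukh ∩ Brynn: 12:30–13:00, 14:15–15:45, 16:00–17:15.
Windows ≥ 60 min: 14:15–15:45, 16:00–17:15.
Earliest such window starts at 14:15.

14:15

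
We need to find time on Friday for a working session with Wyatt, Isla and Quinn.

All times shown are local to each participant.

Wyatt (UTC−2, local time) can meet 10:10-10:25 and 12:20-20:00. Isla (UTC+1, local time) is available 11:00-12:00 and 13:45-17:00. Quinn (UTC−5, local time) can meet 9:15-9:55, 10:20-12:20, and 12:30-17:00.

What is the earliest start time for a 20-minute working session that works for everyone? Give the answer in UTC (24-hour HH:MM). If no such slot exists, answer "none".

Wyatt → UTC: 12:10–12:25, 14:20–22:00.
Isla → UTC: 10:00–11:00, 12:45–16:00.
Quinn → UTC: 14:15–14:55, 15:20–17:20, 17:30–22:00.
Wyatt ∩ Isla: 14:20–16:00.
Wyatt ∩ Isla ∩ Quinn: 14:20–14:55, 15:20–16:00.
Windows ≥ 20 min: 14:20–14:55, 15:20–16:00.
Earliest such window starts at 14:20.

14:20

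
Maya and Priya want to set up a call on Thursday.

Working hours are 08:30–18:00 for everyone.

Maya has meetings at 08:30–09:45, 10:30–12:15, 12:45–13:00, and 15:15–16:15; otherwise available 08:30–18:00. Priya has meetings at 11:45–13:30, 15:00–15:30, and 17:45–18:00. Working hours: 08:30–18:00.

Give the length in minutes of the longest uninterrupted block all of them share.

90 minutes

Maya free within 08:30–18:00: 09:45–10:30, 12:15–12:45, 13:00–15:15, 16:15–18:00.
Priya free within 08:30–18:00: 08:30–11:45, 13:30–15:00, 15:30–17:45.
Maya ∩ Priya: 09:45–10:30, 13:30–15:00, 16:15–17:45.
Common window lengths: 45, 90, 90 min; longest is 90.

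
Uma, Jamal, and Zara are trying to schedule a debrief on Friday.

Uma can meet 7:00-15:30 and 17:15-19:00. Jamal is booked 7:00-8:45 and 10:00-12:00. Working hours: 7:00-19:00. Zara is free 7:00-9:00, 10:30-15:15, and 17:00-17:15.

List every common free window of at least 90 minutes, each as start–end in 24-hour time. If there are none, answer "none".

12:00–15:15

Jamal free within 07:00–19:00: 08:45–10:00, 12:00–19:00.
Uma ∩ Jamal: 08:45–10:00, 12:00–15:30, 17:15–19:00.
Uma ∩ Jamal ∩ Zara: 08:45–09:00, 12:00–15:15.
Windows ≥ 90 min: 12:00–15:15.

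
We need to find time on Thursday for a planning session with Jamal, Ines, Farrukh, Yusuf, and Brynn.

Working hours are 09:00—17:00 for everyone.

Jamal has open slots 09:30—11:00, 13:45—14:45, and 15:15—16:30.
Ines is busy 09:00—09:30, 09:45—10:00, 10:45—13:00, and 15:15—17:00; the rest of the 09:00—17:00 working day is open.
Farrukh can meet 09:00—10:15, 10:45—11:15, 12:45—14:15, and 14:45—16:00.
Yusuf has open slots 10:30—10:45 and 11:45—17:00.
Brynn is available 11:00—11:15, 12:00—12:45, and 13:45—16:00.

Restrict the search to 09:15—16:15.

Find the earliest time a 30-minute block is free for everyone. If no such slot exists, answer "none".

Ines free within 09:00–17:00: 09:30–09:45, 10:00–10:45, 13:00–15:15.
Jamal ∩ Ines: 09:30–09:45, 10:00–10:45, 13:45–14:45.
Jamal ∩ Ines ∩ Farrukh: 09:30–09:45, 10:00–10:15, 13:45–14:15.
Jamal ∩ Ines ∩ Farrukh ∩ Yusuf: 13:45–14:15.
Jamal ∩ Ines ∩ Farrukh ∩ Yusuf ∩ Brynn: 13:45–14:15.
Restricted to 09:15–16:15: 13:45–14:15.
Windows ≥ 30 min: 13:45–14:15.
Earliest such window starts at 13:45.

13:45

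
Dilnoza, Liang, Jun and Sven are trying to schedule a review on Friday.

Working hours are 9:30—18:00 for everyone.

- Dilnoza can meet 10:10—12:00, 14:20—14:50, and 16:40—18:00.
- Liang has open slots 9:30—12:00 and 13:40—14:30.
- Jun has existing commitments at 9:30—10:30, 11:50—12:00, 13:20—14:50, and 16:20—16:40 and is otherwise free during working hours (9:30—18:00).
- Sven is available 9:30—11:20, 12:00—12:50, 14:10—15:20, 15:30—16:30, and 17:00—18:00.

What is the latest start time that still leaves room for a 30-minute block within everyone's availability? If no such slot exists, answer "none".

10:50

Jun free within 09:30–18:00: 10:30–11:50, 12:00–13:20, 14:50–16:20, 16:40–18:00.
Dilnoza ∩ Liang: 10:10–12:00, 14:20–14:30.
Dilnoza ∩ Liang ∩ Jun: 10:30–11:50.
Dilnoza ∩ Liang ∩ Jun ∩ Sven: 10:30–11:20.
Windows ≥ 30 min: 10:30–11:20.
Latest start in the last window 10:30–11:20 is 11:20 − 30 min = 10:50.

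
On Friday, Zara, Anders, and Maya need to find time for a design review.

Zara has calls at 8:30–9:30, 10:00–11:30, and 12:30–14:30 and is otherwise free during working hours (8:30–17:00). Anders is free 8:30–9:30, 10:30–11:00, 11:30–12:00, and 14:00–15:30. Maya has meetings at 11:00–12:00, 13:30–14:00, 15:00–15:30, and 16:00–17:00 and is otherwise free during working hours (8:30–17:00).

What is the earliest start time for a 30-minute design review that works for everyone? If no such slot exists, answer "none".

14:30

Zara free within 08:30–17:00: 09:30–10:00, 11:30–12:30, 14:30–17:00.
Maya free within 08:30–17:00: 08:30–11:00, 12:00–13:30, 14:00–15:00, 15:30–16:00.
Zara ∩ Anders: 11:30–12:00, 14:30–15:30.
Zara ∩ Anders ∩ Maya: 14:30–15:00.
Windows ≥ 30 min: 14:30–15:00.
Earliest such window starts at 14:30.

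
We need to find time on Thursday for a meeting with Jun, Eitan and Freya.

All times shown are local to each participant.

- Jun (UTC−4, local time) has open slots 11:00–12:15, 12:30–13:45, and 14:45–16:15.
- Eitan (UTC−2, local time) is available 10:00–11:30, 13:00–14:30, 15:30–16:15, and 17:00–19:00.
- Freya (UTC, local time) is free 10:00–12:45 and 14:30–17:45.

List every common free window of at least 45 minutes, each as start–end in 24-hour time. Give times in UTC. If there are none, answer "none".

Jun → UTC: 15:00–16:15, 16:30–17:45, 18:45–20:15.
Eitan → UTC: 12:00–13:30, 15:00–16:30, 17:30–18:15, 19:00–21:00.
Freya → UTC: 10:00–12:45, 14:30–17:45.
Jun ∩ Eitan: 15:00–16:15, 17:30–17:45, 19:00–20:15.
Jun ∩ Eitan ∩ Freya: 15:00–16:15, 17:30–17:45.
Windows ≥ 45 min: 15:00–16:15.

15:00–16:15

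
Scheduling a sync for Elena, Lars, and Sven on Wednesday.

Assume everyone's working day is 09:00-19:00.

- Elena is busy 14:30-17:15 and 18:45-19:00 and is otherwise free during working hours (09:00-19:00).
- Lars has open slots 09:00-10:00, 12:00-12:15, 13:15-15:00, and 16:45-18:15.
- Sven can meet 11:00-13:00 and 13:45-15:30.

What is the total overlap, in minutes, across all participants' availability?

Elena free within 09:00–19:00: 09:00–14:30, 17:15–18:45.
Elena ∩ Lars: 09:00–10:00, 12:00–12:15, 13:15–14:30, 17:15–18:15.
Elena ∩ Lars ∩ Sven: 12:00–12:15, 13:45–14:30.
Total common minutes: 15 + 45 = 60.

60 minutes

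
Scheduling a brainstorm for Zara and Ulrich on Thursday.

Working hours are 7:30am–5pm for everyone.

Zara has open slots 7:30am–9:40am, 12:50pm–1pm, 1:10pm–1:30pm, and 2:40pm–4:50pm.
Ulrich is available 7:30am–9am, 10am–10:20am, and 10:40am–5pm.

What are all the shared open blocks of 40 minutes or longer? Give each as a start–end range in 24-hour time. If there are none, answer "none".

Zara ∩ Ulrich: 07:30–09:00, 12:50–13:00, 13:10–13:30, 14:40–16:50.
Windows ≥ 40 min: 07:30–09:00, 14:40–16:50.

07:30–09:00, 14:40–16:50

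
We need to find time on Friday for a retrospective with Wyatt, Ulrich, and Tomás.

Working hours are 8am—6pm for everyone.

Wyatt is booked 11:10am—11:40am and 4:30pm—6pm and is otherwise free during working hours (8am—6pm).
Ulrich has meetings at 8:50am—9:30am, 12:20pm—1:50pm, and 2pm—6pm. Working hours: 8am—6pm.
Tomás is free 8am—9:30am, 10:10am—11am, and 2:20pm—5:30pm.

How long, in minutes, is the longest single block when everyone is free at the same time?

50 minutes

Wyatt free within 08:00–18:00: 08:00–11:10, 11:40–16:30.
Ulrich free within 08:00–18:00: 08:00–08:50, 09:30–12:20, 13:50–14:00.
Wyatt ∩ Ulrich: 08:00–08:50, 09:30–11:10, 11:40–12:20, 13:50–14:00.
Wyatt ∩ Ulrich ∩ Tomás: 08:00–08:50, 10:10–11:00.
Common window lengths: 50, 50 min; longest is 50.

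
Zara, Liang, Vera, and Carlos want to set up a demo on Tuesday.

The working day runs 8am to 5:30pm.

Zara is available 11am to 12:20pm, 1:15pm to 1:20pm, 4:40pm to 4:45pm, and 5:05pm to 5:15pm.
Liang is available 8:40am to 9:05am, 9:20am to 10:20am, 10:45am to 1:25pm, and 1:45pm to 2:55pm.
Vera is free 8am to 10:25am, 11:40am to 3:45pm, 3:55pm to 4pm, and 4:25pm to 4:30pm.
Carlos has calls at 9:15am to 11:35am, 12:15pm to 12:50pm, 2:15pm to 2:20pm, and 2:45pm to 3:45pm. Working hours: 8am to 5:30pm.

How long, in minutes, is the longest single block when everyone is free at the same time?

Carlos free within 08:00–17:30: 08:00–09:15, 11:35–12:15, 12:50–14:15, 14:20–14:45, 15:45–17:30.
Zara ∩ Liang: 11:00–12:20, 13:15–13:20.
Zara ∩ Liang ∩ Vera: 11:40–12:20, 13:15–13:20.
Zara ∩ Liang ∩ Vera ∩ Carlos: 11:40–12:15, 13:15–13:20.
Common window lengths: 35, 5 min; longest is 35.

35 minutes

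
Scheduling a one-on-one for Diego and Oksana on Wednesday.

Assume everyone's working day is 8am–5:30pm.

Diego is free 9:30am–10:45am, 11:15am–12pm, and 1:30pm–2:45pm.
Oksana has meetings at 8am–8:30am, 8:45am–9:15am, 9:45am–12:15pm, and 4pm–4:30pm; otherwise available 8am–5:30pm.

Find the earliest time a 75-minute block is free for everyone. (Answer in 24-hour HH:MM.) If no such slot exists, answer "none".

13:30

Oksana free within 08:00–17:30: 08:30–08:45, 09:15–09:45, 12:15–16:00, 16:30–17:30.
Diego ∩ Oksana: 09:30–09:45, 13:30–14:45.
Windows ≥ 75 min: 13:30–14:45.
Earliest such window starts at 13:30.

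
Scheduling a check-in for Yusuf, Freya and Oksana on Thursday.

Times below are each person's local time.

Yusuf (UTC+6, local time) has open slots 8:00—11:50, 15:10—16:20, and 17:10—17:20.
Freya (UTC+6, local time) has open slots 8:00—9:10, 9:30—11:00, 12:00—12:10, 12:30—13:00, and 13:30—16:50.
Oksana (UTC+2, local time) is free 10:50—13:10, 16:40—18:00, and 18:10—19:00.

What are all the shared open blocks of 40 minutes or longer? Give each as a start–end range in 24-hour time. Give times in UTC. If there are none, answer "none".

09:10–10:20

Yusuf → UTC: 02:00–05:50, 09:10–10:20, 11:10–11:20.
Freya → UTC: 02:00–03:10, 03:30–05:00, 06:00–06:10, 06:30–07:00, 07:30–10:50.
Oksana → UTC: 08:50–11:10, 14:40–16:00, 16:10–17:00.
Yusuf ∩ Freya: 02:00–03:10, 03:30–05:00, 09:10–10:20.
Yusuf ∩ Freya ∩ Oksana: 09:10–10:20.
Windows ≥ 40 min: 09:10–10:20.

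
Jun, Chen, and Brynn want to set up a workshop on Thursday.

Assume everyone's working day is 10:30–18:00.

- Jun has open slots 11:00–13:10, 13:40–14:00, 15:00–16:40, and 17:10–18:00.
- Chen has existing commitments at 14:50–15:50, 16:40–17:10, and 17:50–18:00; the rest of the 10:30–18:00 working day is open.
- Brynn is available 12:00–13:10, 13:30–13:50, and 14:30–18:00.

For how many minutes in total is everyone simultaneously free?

170 minutes

Chen free within 10:30–18:00: 10:30–14:50, 15:50–16:40, 17:10–17:50.
Jun ∩ Chen: 11:00–13:10, 13:40–14:00, 15:50–16:40, 17:10–17:50.
Jun ∩ Chen ∩ Brynn: 12:00–13:10, 13:40–13:50, 15:50–16:40, 17:10–17:50.
Total common minutes: 70 + 10 + 50 + 40 = 170.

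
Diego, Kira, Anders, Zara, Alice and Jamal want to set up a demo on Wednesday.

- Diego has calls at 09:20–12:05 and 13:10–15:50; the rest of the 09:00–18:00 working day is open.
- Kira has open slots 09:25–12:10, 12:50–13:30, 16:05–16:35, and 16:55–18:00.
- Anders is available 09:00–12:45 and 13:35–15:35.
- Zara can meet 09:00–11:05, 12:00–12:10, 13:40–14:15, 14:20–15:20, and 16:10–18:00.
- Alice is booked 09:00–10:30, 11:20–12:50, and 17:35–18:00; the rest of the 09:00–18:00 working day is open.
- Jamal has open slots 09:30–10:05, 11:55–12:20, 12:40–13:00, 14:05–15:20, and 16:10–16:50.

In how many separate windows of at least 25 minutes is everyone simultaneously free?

Diego free within 09:00–18:00: 09:00–09:20, 12:05–13:10, 15:50–18:00.
Alice free within 09:00–18:00: 10:30–11:20, 12:50–17:35.
Diego ∩ Kira: 12:05–12:10, 12:50–13:10, 16:05–16:35, 16:55–18:00.
Diego ∩ Kira ∩ Anders: 12:05–12:10.
Diego ∩ Kira ∩ Anders ∩ Zara: 12:05–12:10.
Diego ∩ Kira ∩ Anders ∩ Zara ∩ Alice: (none).
Diego ∩ Kira ∩ Anders ∩ Zara ∩ Alice ∩ Jamal: (none).
Windows ≥ 25 min: (none).
That's 0 windows.

0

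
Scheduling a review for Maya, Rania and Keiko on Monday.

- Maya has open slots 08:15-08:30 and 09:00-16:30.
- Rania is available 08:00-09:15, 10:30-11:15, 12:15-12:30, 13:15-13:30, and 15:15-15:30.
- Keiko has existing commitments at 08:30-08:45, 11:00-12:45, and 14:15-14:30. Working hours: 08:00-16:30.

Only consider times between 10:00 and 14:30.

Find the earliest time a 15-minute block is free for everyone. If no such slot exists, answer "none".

10:30

Keiko free within 08:00–16:30: 08:00–08:30, 08:45–11:00, 12:45–14:15, 14:30–16:30.
Maya ∩ Rania: 08:15–08:30, 09:00–09:15, 10:30–11:15, 12:15–12:30, 13:15–13:30, 15:15–15:30.
Maya ∩ Rania ∩ Keiko: 08:15–08:30, 09:00–09:15, 10:30–11:00, 13:15–13:30, 15:15–15:30.
Restricted to 10:00–14:30: 10:30–11:00, 13:15–13:30.
Windows ≥ 15 min: 10:30–11:00, 13:15–13:30.
Earliest such window starts at 10:30.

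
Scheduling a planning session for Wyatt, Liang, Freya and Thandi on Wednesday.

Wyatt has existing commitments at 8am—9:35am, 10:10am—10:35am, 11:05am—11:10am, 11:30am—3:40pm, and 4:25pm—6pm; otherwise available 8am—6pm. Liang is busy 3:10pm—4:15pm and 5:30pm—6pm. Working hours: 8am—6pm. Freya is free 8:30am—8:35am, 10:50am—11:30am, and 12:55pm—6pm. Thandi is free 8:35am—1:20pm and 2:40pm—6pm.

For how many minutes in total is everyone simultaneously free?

Wyatt free within 08:00–18:00: 09:35–10:10, 10:35–11:05, 11:10–11:30, 15:40–16:25.
Liang free within 08:00–18:00: 08:00–15:10, 16:15–17:30.
Wyatt ∩ Liang: 09:35–10:10, 10:35–11:05, 11:10–11:30, 16:15–16:25.
Wyatt ∩ Liang ∩ Freya: 10:50–11:05, 11:10–11:30, 16:15–16:25.
Wyatt ∩ Liang ∩ Freya ∩ Thandi: 10:50–11:05, 11:10–11:30, 16:15–16:25.
Total common minutes: 15 + 20 + 10 = 45.

45 minutes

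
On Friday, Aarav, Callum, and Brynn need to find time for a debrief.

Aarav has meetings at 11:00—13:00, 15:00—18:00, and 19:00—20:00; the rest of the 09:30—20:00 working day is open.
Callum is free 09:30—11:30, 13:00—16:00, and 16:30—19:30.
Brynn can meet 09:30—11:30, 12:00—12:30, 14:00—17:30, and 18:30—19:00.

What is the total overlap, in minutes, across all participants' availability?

180 minutes

Aarav free within 09:30–20:00: 09:30–11:00, 13:00–15:00, 18:00–19:00.
Aarav ∩ Callum: 09:30–11:00, 13:00–15:00, 18:00–19:00.
Aarav ∩ Callum ∩ Brynn: 09:30–11:00, 14:00–15:00, 18:30–19:00.
Total common minutes: 90 + 60 + 30 = 180.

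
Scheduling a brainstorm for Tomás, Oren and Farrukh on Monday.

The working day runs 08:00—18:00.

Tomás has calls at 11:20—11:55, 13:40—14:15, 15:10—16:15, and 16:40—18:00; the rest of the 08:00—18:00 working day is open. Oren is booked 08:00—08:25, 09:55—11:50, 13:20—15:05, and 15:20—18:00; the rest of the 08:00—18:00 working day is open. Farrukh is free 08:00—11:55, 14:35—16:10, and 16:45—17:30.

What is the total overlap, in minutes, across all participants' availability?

Tomás free within 08:00–18:00: 08:00–11:20, 11:55–13:40, 14:15–15:10, 16:15–16:40.
Oren free within 08:00–18:00: 08:25–09:55, 11:50–13:20, 15:05–15:20.
Tomás ∩ Oren: 08:25–09:55, 11:55–13:20, 15:05–15:10.
Tomás ∩ Oren ∩ Farrukh: 08:25–09:55, 15:05–15:10.
Total common minutes: 90 + 5 = 95.

95 minutes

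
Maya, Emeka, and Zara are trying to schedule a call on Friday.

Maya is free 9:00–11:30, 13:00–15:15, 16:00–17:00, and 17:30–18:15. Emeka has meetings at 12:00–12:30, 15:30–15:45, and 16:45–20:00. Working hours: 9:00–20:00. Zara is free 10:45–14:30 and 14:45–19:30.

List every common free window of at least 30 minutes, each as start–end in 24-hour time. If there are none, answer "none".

10:45–11:30, 13:00–14:30, 14:45–15:15, 16:00–16:45

Emeka free within 09:00–20:00: 09:00–12:00, 12:30–15:30, 15:45–16:45.
Maya ∩ Emeka: 09:00–11:30, 13:00–15:15, 16:00–16:45.
Maya ∩ Emeka ∩ Zara: 10:45–11:30, 13:00–14:30, 14:45–15:15, 16:00–16:45.
Windows ≥ 30 min: 10:45–11:30, 13:00–14:30, 14:45–15:15, 16:00–16:45.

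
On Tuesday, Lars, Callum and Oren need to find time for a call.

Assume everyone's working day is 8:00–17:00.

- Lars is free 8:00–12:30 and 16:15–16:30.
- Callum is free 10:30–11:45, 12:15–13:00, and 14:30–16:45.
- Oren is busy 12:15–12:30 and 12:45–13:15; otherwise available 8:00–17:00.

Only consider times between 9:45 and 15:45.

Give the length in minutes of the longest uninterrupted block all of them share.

75 minutes

Oren free within 08:00–17:00: 08:00–12:15, 12:30–12:45, 13:15–17:00.
Lars ∩ Callum: 10:30–11:45, 12:15–12:30, 16:15–16:30.
Lars ∩ Callum ∩ Oren: 10:30–11:45, 16:15–16:30.
Restricted to 09:45–15:45: 10:30–11:45.
Single common window of 75 minutes.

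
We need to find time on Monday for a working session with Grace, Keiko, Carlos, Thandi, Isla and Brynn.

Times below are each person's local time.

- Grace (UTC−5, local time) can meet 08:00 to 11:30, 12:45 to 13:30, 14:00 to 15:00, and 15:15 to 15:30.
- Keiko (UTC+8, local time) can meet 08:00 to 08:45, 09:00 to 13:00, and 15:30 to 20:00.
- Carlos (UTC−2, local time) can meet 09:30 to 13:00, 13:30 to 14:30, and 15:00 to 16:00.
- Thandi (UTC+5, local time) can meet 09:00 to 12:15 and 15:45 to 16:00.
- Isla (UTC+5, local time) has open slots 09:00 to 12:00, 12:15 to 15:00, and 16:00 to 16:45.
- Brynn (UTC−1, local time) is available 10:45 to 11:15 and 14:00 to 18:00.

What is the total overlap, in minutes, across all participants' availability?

Grace → UTC: 13:00–16:30, 17:45–18:30, 19:00–20:00, 20:15–20:30.
Keiko → UTC: 00:00–00:45, 01:00–05:00, 07:30–12:00.
Carlos → UTC: 11:30–15:00, 15:30–16:30, 17:00–18:00.
Thandi → UTC: 04:00–07:15, 10:45–11:00.
Isla → UTC: 04:00–07:00, 07:15–10:00, 11:00–11:45.
Brynn → UTC: 11:45–12:15, 15:00–19:00.
Grace ∩ Keiko: (none).
Grace ∩ Keiko ∩ Carlos: (none).
Grace ∩ Keiko ∩ Carlos ∩ Thandi: (none).
Grace ∩ Keiko ∩ Carlos ∩ Thandi ∩ Isla: (none).
Grace ∩ Keiko ∩ Carlos ∩ Thandi ∩ Isla ∩ Brynn: (none).
Total common minutes: 0.

0 minutes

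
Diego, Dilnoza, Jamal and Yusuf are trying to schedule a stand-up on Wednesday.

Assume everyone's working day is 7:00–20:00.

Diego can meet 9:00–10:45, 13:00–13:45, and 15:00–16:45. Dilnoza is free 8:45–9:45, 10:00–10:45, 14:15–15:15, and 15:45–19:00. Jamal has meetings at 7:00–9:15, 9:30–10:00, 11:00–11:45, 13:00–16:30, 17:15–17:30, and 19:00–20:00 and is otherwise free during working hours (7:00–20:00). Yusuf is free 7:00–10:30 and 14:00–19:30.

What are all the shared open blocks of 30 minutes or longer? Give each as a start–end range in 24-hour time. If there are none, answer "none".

Jamal free within 07:00–20:00: 09:15–09:30, 10:00–11:00, 11:45–13:00, 16:30–17:15, 17:30–19:00.
Diego ∩ Dilnoza: 09:00–09:45, 10:00–10:45, 15:00–15:15, 15:45–16:45.
Diego ∩ Dilnoza ∩ Jamal: 09:15–09:30, 10:00–10:45, 16:30–16:45.
Diego ∩ Dilnoza ∩ Jamal ∩ Yusuf: 09:15–09:30, 10:00–10:30, 16:30–16:45.
Windows ≥ 30 min: 10:00–10:30.

10:00–10:30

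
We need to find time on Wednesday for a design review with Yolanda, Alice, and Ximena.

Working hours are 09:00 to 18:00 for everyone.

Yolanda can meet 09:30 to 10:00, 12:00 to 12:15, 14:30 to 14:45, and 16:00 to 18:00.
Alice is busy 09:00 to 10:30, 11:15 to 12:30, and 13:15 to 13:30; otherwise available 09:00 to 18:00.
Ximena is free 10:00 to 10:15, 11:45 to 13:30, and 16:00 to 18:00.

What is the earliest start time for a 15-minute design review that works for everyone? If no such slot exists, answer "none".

16:00

Alice free within 09:00–18:00: 10:30–11:15, 12:30–13:15, 13:30–18:00.
Yolanda ∩ Alice: 14:30–14:45, 16:00–18:00.
Yolanda ∩ Alice ∩ Ximena: 16:00–18:00.
Windows ≥ 15 min: 16:00–18:00.
Earliest such window starts at 16:00.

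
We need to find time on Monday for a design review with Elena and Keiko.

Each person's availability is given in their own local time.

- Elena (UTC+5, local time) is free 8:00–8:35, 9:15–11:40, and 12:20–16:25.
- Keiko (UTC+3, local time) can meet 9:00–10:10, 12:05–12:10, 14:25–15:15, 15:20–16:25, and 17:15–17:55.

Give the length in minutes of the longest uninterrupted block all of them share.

40 minutes

Elena → UTC: 03:00–03:35, 04:15–06:40, 07:20–11:25.
Keiko → UTC: 06:00–07:10, 09:05–09:10, 11:25–12:15, 12:20–13:25, 14:15–14:55.
Elena ∩ Keiko: 06:00–06:40, 09:05–09:10.
Common window lengths: 40, 5 min; longest is 40.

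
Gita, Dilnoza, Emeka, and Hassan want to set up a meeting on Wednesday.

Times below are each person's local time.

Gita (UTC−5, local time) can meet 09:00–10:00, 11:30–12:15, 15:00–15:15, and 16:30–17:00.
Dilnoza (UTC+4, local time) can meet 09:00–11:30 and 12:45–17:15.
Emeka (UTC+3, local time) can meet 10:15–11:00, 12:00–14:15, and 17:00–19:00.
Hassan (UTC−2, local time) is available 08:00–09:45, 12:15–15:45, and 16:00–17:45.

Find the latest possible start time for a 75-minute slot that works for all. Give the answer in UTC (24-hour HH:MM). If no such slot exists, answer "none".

none

Gita → UTC: 14:00–15:00, 16:30–17:15, 20:00–20:15, 21:30–22:00.
Dilnoza → UTC: 05:00–07:30, 08:45–13:15.
Emeka → UTC: 07:15–08:00, 09:00–11:15, 14:00–16:00.
Hassan → UTC: 10:00–11:45, 14:15–17:45, 18:00–19:45.
Gita ∩ Dilnoza: (none).
Gita ∩ Dilnoza ∩ Emeka: (none).
Gita ∩ Dilnoza ∩ Emeka ∩ Hassan: (none).
Windows ≥ 75 min: (none).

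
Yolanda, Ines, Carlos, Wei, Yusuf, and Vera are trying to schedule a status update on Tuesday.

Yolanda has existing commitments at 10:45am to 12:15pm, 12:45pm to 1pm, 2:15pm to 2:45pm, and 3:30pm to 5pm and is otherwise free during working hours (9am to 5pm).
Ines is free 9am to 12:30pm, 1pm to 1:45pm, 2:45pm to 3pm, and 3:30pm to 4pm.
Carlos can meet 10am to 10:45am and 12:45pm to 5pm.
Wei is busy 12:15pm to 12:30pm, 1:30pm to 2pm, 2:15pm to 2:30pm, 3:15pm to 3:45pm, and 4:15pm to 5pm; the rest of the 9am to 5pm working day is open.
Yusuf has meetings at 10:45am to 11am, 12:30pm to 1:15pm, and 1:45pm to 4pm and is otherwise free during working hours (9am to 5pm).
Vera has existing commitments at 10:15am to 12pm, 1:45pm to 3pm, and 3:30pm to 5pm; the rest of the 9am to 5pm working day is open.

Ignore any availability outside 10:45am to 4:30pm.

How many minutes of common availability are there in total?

15 minutes

Yolanda free within 09:00–17:00: 09:00–10:45, 12:15–12:45, 13:00–14:15, 14:45–15:30.
Wei free within 09:00–17:00: 09:00–12:15, 12:30–13:30, 14:00–14:15, 14:30–15:15, 15:45–16:15.
Yusuf free within 09:00–17:00: 09:00–10:45, 11:00–12:30, 13:15–13:45, 16:00–17:00.
Vera free within 09:00–17:00: 09:00–10:15, 12:00–13:45, 15:00–15:30.
Yolanda ∩ Ines: 09:00–10:45, 12:15–12:30, 13:00–13:45, 14:45–15:00.
Yolanda ∩ Ines ∩ Carlos: 10:00–10:45, 13:00–13:45, 14:45–15:00.
Yolanda ∩ Ines ∩ Carlos ∩ Wei: 10:00–10:45, 13:00–13:30, 14:45–15:00.
Yolanda ∩ Ines ∩ Carlos ∩ Wei ∩ Yusuf: 10:00–10:45, 13:15–13:30.
Yolanda ∩ Ines ∩ Carlos ∩ Wei ∩ Yusuf ∩ Vera: 10:00–10:15, 13:15–13:30.
Restricted to 10:45–16:30: 13:15–13:30.
Total common minutes: 15.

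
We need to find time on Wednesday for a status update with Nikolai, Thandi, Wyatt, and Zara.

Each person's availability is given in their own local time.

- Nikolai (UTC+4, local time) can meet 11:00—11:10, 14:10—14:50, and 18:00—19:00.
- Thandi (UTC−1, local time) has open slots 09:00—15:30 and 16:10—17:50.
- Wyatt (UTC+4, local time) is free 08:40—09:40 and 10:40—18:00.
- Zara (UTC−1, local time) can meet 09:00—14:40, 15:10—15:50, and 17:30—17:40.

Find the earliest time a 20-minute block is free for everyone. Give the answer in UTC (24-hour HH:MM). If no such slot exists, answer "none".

Nikolai → UTC: 07:00–07:10, 10:10–10:50, 14:00–15:00.
Thandi → UTC: 10:00–16:30, 17:10–18:50.
Wyatt → UTC: 04:40–05:40, 06:40–14:00.
Zara → UTC: 10:00–15:40, 16:10–16:50, 18:30–18:40.
Nikolai ∩ Thandi: 10:10–10:50, 14:00–15:00.
Nikolai ∩ Thandi ∩ Wyatt: 10:10–10:50.
Nikolai ∩ Thandi ∩ Wyatt ∩ Zara: 10:10–10:50.
Windows ≥ 20 min: 10:10–10:50.
Earliest such window starts at 10:10.

10:10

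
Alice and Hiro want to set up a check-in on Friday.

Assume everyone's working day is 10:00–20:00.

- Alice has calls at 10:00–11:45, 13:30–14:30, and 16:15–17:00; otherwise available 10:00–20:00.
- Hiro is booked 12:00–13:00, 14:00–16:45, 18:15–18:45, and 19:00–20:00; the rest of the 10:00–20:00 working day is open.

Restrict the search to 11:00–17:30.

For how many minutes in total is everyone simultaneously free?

Alice free within 10:00–20:00: 11:45–13:30, 14:30–16:15, 17:00–20:00.
Hiro free within 10:00–20:00: 10:00–12:00, 13:00–14:00, 16:45–18:15, 18:45–19:00.
Alice ∩ Hiro: 11:45–12:00, 13:00–13:30, 17:00–18:15, 18:45–19:00.
Restricted to 11:00–17:30: 11:45–12:00, 13:00–13:30, 17:00–17:30.
Total common minutes: 15 + 30 + 30 = 75.

75 minutes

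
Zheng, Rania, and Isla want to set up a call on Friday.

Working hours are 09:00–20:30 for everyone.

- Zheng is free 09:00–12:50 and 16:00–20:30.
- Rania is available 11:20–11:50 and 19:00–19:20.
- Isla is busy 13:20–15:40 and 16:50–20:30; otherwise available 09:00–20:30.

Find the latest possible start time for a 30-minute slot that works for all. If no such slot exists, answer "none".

Isla free within 09:00–20:30: 09:00–13:20, 15:40–16:50.
Zheng ∩ Rania: 11:20–11:50, 19:00–19:20.
Zheng ∩ Rania ∩ Isla: 11:20–11:50.
Windows ≥ 30 min: 11:20–11:50.
Latest start in the last window 11:20–11:50 is 11:50 − 30 min = 11:20.

11:20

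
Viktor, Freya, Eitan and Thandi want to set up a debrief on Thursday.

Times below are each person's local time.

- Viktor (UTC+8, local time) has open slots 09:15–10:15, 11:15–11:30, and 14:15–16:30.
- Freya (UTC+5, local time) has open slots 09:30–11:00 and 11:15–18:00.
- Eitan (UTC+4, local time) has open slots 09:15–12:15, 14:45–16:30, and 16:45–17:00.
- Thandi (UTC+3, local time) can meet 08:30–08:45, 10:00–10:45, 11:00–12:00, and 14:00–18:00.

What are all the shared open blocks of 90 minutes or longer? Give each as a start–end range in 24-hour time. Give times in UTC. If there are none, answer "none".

Viktor → UTC: 01:15–02:15, 03:15–03:30, 06:15–08:30.
Freya → UTC: 04:30–06:00, 06:15–13:00.
Eitan → UTC: 05:15–08:15, 10:45–12:30, 12:45–13:00.
Thandi → UTC: 05:30–05:45, 07:00–07:45, 08:00–09:00, 11:00–15:00.
Viktor ∩ Freya: 06:15–08:30.
Viktor ∩ Freya ∩ Eitan: 06:15–08:15.
Viktor ∩ Freya ∩ Eitan ∩ Thandi: 07:00–07:45, 08:00–08:15.
Windows ≥ 90 min: (none).

none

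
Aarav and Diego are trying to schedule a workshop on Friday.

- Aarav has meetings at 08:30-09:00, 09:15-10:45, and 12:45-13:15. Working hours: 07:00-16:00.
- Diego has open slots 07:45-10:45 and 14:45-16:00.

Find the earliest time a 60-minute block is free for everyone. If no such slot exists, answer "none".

14:45

Aarav free within 07:00–16:00: 07:00–08:30, 09:00–09:15, 10:45–12:45, 13:15–16:00.
Aarav ∩ Diego: 07:45–08:30, 09:00–09:15, 14:45–16:00.
Windows ≥ 60 min: 14:45–16:00.
Earliest such window starts at 14:45.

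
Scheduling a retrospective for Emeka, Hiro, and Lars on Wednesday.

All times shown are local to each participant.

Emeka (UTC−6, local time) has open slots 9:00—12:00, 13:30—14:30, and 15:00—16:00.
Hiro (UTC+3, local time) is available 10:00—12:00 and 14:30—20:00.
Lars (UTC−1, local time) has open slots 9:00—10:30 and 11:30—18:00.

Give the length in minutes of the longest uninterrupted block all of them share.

Emeka → UTC: 15:00–18:00, 19:30–20:30, 21:00–22:00.
Hiro → UTC: 07:00–09:00, 11:30–17:00.
Lars → UTC: 10:00–11:30, 12:30–19:00.
Emeka ∩ Hiro: 15:00–17:00.
Emeka ∩ Hiro ∩ Lars: 15:00–17:00.
Single common window of 120 minutes.

120 minutes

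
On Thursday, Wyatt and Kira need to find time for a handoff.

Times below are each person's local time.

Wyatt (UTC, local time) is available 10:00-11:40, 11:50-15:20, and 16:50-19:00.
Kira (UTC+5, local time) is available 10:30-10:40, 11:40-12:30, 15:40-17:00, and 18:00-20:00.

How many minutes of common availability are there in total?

Wyatt → UTC: 10:00–11:40, 11:50–15:20, 16:50–19:00.
Kira → UTC: 05:30–05:40, 06:40–07:30, 10:40–12:00, 13:00–15:00.
Wyatt ∩ Kira: 10:40–11:40, 11:50–12:00, 13:00–15:00.
Total common minutes: 60 + 10 + 120 = 190.

190 minutes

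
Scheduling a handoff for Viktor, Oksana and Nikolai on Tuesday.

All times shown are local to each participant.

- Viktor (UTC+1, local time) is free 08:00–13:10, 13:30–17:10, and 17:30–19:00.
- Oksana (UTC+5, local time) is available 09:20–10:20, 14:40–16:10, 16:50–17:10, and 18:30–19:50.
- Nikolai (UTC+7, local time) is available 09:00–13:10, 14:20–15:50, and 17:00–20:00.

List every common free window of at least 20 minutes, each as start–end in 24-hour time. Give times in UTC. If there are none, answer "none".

10:00–11:10, 11:50–12:10

Viktor → UTC: 07:00–12:10, 12:30–16:10, 16:30–18:00.
Oksana → UTC: 04:20–05:20, 09:40–11:10, 11:50–12:10, 13:30–14:50.
Nikolai → UTC: 02:00–06:10, 07:20–08:50, 10:00–13:00.
Viktor ∩ Oksana: 09:40–11:10, 11:50–12:10, 13:30–14:50.
Viktor ∩ Oksana ∩ Nikolai: 10:00–11:10, 11:50–12:10.
Windows ≥ 20 min: 10:00–11:10, 11:50–12:10.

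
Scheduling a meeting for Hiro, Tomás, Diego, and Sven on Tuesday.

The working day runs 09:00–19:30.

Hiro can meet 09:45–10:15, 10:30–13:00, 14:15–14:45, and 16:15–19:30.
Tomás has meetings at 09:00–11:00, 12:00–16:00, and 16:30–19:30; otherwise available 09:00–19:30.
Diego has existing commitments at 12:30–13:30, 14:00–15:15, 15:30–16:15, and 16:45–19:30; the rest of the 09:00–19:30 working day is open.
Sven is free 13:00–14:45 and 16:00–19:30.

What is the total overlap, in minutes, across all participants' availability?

Tomás free within 09:00–19:30: 11:00–12:00, 16:00–16:30.
Diego free within 09:00–19:30: 09:00–12:30, 13:30–14:00, 15:15–15:30, 16:15–16:45.
Hiro ∩ Tomás: 11:00–12:00, 16:15–16:30.
Hiro ∩ Tomás ∩ Diego: 11:00–12:00, 16:15–16:30.
Hiro ∩ Tomás ∩ Diego ∩ Sven: 16:15–16:30.
Total common minutes: 15.

15 minutes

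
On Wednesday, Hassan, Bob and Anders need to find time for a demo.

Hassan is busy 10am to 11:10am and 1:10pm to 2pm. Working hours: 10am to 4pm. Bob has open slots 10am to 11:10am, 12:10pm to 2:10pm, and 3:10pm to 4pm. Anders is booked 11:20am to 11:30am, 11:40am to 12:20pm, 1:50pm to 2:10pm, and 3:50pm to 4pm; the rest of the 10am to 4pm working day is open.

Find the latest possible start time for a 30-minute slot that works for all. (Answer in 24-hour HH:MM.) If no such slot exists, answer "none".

15:20

Hassan free within 10:00–16:00: 11:10–13:10, 14:00–16:00.
Anders free within 10:00–16:00: 10:00–11:20, 11:30–11:40, 12:20–13:50, 14:10–15:50.
Hassan ∩ Bob: 12:10–13:10, 14:00–14:10, 15:10–16:00.
Hassan ∩ Bob ∩ Anders: 12:20–13:10, 15:10–15:50.
Windows ≥ 30 min: 12:20–13:10, 15:10–15:50.
Latest start in the last window 15:10–15:50 is 15:50 − 30 min = 15:20.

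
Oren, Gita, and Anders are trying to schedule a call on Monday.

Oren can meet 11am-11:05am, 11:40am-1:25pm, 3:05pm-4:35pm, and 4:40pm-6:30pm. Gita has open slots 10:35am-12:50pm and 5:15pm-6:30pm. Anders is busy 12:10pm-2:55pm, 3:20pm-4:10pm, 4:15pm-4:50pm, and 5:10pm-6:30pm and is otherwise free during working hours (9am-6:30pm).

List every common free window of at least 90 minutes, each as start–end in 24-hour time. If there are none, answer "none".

none

Anders free within 09:00–18:30: 09:00–12:10, 14:55–15:20, 16:10–16:15, 16:50–17:10.
Oren ∩ Gita: 11:00–11:05, 11:40–12:50, 17:15–18:30.
Oren ∩ Gita ∩ Anders: 11:00–11:05, 11:40–12:10.
Windows ≥ 90 min: (none).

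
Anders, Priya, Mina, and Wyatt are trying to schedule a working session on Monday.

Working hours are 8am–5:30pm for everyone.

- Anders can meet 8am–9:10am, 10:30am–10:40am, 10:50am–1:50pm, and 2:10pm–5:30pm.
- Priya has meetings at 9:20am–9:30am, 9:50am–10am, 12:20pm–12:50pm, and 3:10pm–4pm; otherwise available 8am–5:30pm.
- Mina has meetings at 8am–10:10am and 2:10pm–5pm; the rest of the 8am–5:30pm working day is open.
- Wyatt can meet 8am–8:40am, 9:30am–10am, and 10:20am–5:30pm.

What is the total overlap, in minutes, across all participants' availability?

Priya free within 08:00–17:30: 08:00–09:20, 09:30–09:50, 10:00–12:20, 12:50–15:10, 16:00–17:30.
Mina free within 08:00–17:30: 10:10–14:10, 17:00–17:30.
Anders ∩ Priya: 08:00–09:10, 10:30–10:40, 10:50–12:20, 12:50–13:50, 14:10–15:10, 16:00–17:30.
Anders ∩ Priya ∩ Mina: 10:30–10:40, 10:50–12:20, 12:50–13:50, 17:00–17:30.
Anders ∩ Priya ∩ Mina ∩ Wyatt: 10:30–10:40, 10:50–12:20, 12:50–13:50, 17:00–17:30.
Total common minutes: 10 + 90 + 60 + 30 = 190.

190 minutes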